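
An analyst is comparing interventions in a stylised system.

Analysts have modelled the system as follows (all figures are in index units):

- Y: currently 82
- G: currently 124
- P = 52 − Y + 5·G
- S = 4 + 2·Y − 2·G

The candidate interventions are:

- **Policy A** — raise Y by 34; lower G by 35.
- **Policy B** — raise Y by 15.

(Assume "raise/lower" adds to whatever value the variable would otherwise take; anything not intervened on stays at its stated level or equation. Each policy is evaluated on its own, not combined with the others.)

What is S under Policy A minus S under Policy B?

108

Policy A (Y + 34, G − 35):
  Y = 82 + 34 = 116
  G = 124 − 35 = 89
  S = 4 + 2·116 − 2·89 = 58
Policy B (Y + 15):
  Y = 82 + 15 = 97
  G = 124
  S = 4 + 2·97 − 2·124 = -50
S: 58 − (-50) = 108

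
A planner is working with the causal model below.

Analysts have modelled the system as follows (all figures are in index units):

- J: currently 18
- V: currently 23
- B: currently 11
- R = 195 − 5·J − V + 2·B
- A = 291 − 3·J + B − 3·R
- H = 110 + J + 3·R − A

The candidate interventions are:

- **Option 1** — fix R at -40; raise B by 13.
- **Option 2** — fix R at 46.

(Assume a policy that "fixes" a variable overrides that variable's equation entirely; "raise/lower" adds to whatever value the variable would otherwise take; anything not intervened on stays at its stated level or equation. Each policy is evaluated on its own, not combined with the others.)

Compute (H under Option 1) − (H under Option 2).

-529

Option 1 (R := -40, B + 13):
  J = 18
  V = 23
  B = 11 + 13 = 24
  R = -40
  A = 291 − 3·18 + 24 − 3·(-40) = 381
  H = 110 + 18 + 3·(-40) − 381 = -373
Option 2 (R := 46):
  J = 18
  V = 23
  B = 11
  R = 46
  A = 291 − 3·18 + 11 − 3·46 = 110
  H = 110 + 18 + 3·46 − 110 = 156
H: -373 − 156 = -529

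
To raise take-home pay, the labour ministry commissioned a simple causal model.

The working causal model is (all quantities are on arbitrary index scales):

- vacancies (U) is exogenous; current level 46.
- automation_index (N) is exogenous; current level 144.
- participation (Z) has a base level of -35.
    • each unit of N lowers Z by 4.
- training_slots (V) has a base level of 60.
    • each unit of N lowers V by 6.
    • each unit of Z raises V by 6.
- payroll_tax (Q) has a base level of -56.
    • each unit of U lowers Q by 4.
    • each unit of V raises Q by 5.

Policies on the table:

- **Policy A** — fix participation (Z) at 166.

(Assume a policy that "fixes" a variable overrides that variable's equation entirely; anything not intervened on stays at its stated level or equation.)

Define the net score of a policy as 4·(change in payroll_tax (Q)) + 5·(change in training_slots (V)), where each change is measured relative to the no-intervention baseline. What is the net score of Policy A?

Baseline:
  U = 46
  N = 144
  Z = -35 − 4·144 = -611
  V = 60 − 6·144 + 6·(-611) = -4470
  Q = -56 − 4·46 + 5·(-4470) = -22590
Policy A (Z := 166):
  U = 46
  N = 144
  Z = 166
  V = 60 − 6·144 + 6·166 = 192
  Q = -56 − 4·46 + 5·192 = 720
ΔQ = 720 − (-22590) = 23310; ΔV = 192 − (-4470) = 4662
Score = 4·23310 + 5·4662 = 116550

116550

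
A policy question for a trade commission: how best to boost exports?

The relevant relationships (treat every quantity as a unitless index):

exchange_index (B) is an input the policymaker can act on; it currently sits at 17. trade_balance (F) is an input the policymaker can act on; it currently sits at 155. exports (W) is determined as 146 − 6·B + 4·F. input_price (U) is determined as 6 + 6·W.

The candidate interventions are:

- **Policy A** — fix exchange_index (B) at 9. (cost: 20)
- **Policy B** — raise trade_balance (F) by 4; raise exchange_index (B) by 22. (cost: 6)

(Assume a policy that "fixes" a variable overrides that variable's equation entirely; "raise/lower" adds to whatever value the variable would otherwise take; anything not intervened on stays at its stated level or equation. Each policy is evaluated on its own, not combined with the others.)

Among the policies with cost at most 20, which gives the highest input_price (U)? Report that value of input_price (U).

Policy A (B := 9):
  B = 9
  F = 155
  W = 146 − 6·9 + 4·155 = 712
  U = 6 + 6·712 = 4278
Policy B (F + 4, B + 22):
  B = 17 + 22 = 39
  F = 155 + 4 = 159
  W = 146 − 6·39 + 4·159 = 548
  U = 6 + 6·548 = 3294
Comparing — Policy A: U=4278, Policy B: U=3294. Highest is 4278 (Policy A).

4278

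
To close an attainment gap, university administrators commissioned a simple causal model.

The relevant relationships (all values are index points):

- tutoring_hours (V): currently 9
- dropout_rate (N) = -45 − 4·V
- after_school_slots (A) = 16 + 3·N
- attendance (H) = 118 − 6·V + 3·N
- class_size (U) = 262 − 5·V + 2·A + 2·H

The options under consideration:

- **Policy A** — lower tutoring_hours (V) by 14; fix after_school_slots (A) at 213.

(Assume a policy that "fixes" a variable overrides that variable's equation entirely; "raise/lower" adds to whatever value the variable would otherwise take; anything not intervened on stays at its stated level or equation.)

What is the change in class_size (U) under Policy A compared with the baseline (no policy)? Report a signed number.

Baseline:
  V = 9
  N = -45 − 4·9 = -81
  A = 16 + 3·(-81) = -227
  H = 118 − 6·9 + 3·(-81) = -179
  U = 262 − 5·9 + 2·(-227) + 2·(-179) = -595
Policy A (V − 14, A := 213):
  V = 9 − 14 = -5
  N = -45 − 4·(-5) = -25
  A = 213
  H = 118 − 6·(-5) + 3·(-25) = 73
  U = 262 − 5·(-5) + 2·213 + 2·73 = 859
Change in U: 859 − (-595) = 1454

1454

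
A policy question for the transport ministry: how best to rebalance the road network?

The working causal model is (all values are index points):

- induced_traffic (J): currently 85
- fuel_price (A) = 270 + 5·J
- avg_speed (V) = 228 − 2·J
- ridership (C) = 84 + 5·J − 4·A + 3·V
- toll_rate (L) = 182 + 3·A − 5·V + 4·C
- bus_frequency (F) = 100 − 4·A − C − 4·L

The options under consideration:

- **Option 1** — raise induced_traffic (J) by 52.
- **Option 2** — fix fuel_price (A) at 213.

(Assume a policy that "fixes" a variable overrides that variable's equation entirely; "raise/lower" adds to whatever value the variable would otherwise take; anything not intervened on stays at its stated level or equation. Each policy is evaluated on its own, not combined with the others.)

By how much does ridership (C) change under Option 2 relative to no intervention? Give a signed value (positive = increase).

Baseline:
  J = 85
  A = 270 + 5·85 = 695
  V = 228 − 2·85 = 58
  C = 84 + 5·85 − 4·695 + 3·58 = -2097
Option 2 (A := 213):
  J = 85
  A = 213
  V = 228 − 2·85 = 58
  C = 84 + 5·85 − 4·213 + 3·58 = -169
Change in C: -169 − (-2097) = 1928

1928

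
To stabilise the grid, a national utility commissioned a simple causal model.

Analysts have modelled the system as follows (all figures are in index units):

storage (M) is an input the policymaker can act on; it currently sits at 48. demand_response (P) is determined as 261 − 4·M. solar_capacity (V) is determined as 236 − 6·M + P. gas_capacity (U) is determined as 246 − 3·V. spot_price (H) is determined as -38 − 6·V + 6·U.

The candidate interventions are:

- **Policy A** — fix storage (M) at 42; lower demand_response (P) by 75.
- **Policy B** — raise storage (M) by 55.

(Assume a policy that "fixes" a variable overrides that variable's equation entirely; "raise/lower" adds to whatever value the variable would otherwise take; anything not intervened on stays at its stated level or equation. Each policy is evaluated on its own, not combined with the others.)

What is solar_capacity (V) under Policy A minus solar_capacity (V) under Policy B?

Policy A (M := 42, P − 75):
  M = 42
  P = 261 − 4·42 (−75 from intervention) = 18
  V = 236 − 6·42 + 18 = 2
Policy B (M + 55):
  M = 48 + 55 = 103
  P = 261 − 4·103 = -151
  V = 236 − 6·103 + (-151) = -533
V: 2 − (-533) = 535

535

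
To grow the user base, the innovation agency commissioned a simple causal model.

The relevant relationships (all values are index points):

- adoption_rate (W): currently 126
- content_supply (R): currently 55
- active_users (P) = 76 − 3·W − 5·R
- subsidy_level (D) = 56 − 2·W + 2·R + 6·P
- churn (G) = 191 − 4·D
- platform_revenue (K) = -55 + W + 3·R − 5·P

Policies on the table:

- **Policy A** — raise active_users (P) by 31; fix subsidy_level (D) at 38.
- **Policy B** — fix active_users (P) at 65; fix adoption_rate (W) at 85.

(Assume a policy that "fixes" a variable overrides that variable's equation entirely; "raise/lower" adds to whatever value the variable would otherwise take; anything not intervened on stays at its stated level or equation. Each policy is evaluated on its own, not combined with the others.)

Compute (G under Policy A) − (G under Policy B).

1392

Policy A (P + 31, D := 38):
  W = 126
  R = 55
  P = 76 − 3·126 − 5·55 (+31 from intervention) = -546
  D = 38
  G = 191 − 4·38 = 39
Policy B (P := 65, W := 85):
  W = 85
  R = 55
  P = 65
  D = 56 − 2·85 + 2·55 + 6·65 = 386
  G = 191 − 4·386 = -1353
G: 39 − (-1353) = 1392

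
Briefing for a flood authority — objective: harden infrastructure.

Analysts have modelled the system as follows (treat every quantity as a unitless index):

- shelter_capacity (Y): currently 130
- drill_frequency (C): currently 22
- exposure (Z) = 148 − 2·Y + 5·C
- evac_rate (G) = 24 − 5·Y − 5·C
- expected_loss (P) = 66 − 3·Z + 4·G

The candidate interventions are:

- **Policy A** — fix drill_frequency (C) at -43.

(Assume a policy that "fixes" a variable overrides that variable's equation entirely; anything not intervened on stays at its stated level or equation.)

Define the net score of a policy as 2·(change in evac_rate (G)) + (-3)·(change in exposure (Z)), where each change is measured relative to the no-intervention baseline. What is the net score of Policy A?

1625

Baseline:
  Y = 130
  C = 22
  Z = 148 − 2·130 + 5·22 = -2
  G = 24 − 5·130 − 5·22 = -736
Policy A (C := -43):
  Y = 130
  C = -43
  Z = 148 − 2·130 + 5·(-43) = -327
  G = 24 − 5·130 − 5·(-43) = -411
ΔG = -411 − (-736) = 325; ΔZ = -327 − (-2) = -325
Score = 2·325 + (-3)·(-325) = 1625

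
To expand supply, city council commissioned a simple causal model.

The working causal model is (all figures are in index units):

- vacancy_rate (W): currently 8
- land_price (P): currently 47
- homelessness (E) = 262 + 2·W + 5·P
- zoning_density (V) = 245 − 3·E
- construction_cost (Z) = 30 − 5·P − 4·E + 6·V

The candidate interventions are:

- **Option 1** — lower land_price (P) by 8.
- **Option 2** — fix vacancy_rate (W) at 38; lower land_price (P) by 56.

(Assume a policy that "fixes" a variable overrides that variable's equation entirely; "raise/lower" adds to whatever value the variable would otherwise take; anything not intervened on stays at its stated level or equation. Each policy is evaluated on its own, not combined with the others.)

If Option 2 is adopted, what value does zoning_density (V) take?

Option 2 (W := 38, P − 56):
  W = 38
  P = 47 − 56 = -9
  E = 262 + 2·38 + 5·(-9) = 293
  V = 245 − 3·293 = -634

-634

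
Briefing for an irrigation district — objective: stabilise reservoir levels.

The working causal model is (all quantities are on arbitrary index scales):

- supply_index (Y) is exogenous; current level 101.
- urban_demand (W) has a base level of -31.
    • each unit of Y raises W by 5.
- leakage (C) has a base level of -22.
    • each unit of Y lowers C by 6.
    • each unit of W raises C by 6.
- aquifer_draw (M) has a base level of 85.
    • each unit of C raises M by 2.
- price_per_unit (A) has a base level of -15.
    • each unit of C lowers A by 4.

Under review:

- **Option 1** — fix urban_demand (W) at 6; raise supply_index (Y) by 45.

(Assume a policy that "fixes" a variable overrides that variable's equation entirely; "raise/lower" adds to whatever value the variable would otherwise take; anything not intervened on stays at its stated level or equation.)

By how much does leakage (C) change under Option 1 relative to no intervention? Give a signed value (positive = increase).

Baseline:
  Y = 101
  W = -31 + 5·101 = 474
  C = -22 − 6·101 + 6·474 = 2216
Option 1 (W := 6, Y + 45):
  Y = 101 + 45 = 146
  W = 6
  C = -22 − 6·146 + 6·6 = -862
Change in C: -862 − 2216 = -3078

-3078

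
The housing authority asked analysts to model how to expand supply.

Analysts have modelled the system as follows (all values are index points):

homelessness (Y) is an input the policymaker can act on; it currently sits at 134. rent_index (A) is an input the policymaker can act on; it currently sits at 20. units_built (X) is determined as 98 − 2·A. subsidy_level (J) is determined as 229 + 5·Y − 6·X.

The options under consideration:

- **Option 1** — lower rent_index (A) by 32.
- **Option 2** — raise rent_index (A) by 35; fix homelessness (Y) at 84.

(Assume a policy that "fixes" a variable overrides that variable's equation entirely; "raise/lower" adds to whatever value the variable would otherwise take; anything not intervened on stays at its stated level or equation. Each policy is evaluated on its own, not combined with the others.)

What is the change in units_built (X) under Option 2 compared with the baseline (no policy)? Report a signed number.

Baseline:
  A = 20
  X = 98 − 2·20 = 58
Option 2 (A + 35, Y := 84):
  A = 20 + 35 = 55
  X = 98 − 2·55 = -12
Change in X: -12 − 58 = -70

-70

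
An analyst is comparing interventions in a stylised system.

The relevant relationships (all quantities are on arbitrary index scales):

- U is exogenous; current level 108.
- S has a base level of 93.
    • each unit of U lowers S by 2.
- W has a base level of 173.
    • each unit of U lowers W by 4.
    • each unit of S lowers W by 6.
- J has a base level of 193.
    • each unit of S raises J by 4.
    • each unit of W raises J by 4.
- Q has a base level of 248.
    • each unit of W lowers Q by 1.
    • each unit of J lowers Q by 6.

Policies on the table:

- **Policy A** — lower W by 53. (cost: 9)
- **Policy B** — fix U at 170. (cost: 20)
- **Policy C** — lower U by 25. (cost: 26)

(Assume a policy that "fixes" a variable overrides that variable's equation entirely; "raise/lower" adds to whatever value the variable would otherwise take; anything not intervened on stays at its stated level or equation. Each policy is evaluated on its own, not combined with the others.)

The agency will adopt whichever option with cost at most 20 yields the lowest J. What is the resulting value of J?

1405

Policy A (W − 53):
  U = 108
  S = 93 − 2·108 = -123
  W = 173 − 4·108 − 6·(-123) (−53 from intervention) = 426
  J = 193 + 4·(-123) + 4·426 = 1405
Policy B (U := 170):
  U = 170
  S = 93 − 2·170 = -247
  W = 173 − 4·170 − 6·(-247) = 975
  J = 193 + 4·(-247) + 4·975 = 3105
Comparing — Policy A: J=1405, Policy B: J=3105. Lowest is 1405 (Policy A).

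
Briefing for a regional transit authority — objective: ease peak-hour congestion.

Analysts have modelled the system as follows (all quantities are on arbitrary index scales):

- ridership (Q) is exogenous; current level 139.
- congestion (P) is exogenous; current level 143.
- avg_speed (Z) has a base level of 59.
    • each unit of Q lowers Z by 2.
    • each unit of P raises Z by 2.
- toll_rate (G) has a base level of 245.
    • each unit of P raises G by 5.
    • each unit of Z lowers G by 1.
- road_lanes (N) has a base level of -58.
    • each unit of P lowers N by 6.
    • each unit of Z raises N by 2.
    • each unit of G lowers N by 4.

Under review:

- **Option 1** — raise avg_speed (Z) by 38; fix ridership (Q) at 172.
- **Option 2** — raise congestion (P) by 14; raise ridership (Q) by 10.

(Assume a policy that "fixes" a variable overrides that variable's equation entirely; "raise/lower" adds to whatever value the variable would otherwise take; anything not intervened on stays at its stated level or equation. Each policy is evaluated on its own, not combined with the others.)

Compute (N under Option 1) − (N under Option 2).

Option 1 (Z + 38, Q := 172):
  Q = 172
  P = 143
  Z = 59 − 2·172 + 2·143 (+38 from intervention) = 39
  G = 245 + 5·143 − 39 = 921
  N = -58 − 6·143 + 2·39 − 4·921 = -4522
Option 2 (P + 14, Q + 10):
  Q = 139 + 10 = 149
  P = 143 + 14 = 157
  Z = 59 − 2·149 + 2·157 = 75
  G = 245 + 5·157 − 75 = 955
  N = -58 − 6·157 + 2·75 − 4·955 = -4670
N: -4522 − (-4670) = 148

148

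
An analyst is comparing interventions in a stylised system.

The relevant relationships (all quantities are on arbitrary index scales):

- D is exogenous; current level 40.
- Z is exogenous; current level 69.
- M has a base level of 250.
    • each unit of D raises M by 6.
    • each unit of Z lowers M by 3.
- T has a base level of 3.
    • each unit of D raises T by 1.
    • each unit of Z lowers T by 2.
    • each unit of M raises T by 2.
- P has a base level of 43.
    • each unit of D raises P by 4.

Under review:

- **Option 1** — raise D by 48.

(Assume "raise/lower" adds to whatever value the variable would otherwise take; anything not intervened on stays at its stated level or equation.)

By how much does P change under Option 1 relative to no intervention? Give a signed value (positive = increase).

192

Baseline:
  D = 40
  P = 43 + 4·40 = 203
Option 1 (D + 48):
  D = 40 + 48 = 88
  P = 43 + 4·88 = 395
Change in P: 395 − 203 = 192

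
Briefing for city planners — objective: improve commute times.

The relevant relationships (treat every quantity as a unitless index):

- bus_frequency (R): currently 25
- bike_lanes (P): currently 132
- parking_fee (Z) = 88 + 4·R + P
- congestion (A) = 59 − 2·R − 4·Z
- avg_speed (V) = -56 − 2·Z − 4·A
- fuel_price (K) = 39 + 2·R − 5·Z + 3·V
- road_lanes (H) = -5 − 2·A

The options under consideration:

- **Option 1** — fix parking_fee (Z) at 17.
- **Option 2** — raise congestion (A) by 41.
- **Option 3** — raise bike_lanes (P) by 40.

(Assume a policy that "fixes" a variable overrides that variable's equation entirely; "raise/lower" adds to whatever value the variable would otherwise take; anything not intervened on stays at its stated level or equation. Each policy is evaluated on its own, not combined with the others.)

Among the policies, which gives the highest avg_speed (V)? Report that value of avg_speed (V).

Option 1 (Z := 17):
  R = 25
  P = 132
  Z = 17
  A = 59 − 2·25 − 4·17 = -59
  V = -56 − 2·17 − 4·(-59) = 146
Option 2 (A + 41):
  R = 25
  P = 132
  Z = 88 + 4·25 + 132 = 320
  A = 59 − 2·25 − 4·320 (+41 from intervention) = -1230
  V = -56 − 2·320 − 4·(-1230) = 4224
Option 3 (P + 40):
  R = 25
  P = 132 + 40 = 172
  Z = 88 + 4·25 + 172 = 360
  A = 59 − 2·25 − 4·360 = -1431
  V = -56 − 2·360 − 4·(-1431) = 4948
Comparing — Option 1: V=146, Option 2: V=4224, Option 3: V=4948. Highest is 4948 (Option 3).

4948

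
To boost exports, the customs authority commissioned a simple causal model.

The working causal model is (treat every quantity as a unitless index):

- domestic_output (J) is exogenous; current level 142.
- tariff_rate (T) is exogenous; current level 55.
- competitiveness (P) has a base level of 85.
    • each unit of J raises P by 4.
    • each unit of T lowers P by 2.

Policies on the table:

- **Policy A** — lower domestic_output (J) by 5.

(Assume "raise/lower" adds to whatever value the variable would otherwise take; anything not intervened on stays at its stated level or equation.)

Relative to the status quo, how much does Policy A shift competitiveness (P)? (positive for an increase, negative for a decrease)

Baseline:
  J = 142
  T = 55
  P = 85 + 4·142 − 2·55 = 543
Policy A (J − 5):
  J = 142 − 5 = 137
  T = 55
  P = 85 + 4·137 − 2·55 = 523
Change in P: 523 − 543 = -20

-20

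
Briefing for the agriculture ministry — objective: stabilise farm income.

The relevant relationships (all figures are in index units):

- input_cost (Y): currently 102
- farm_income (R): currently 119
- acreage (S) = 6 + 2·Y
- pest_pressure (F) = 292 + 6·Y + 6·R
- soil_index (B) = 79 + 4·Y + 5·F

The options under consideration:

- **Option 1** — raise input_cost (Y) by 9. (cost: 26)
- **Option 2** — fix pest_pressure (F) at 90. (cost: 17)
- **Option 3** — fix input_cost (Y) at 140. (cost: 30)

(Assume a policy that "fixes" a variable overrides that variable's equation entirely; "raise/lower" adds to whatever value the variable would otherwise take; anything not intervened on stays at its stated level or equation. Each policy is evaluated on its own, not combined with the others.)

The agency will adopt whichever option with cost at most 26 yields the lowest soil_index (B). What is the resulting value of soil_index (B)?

937

Option 1 (Y + 9):
  Y = 102 + 9 = 111
  R = 119
  F = 292 + 6·111 + 6·119 = 1672
  B = 79 + 4·111 + 5·1672 = 8883
Option 2 (F := 90):
  Y = 102
  R = 119
  F = 90
  B = 79 + 4·102 + 5·90 = 937
Comparing — Option 1: B=8883, Option 2: B=937. Lowest is 937 (Option 2).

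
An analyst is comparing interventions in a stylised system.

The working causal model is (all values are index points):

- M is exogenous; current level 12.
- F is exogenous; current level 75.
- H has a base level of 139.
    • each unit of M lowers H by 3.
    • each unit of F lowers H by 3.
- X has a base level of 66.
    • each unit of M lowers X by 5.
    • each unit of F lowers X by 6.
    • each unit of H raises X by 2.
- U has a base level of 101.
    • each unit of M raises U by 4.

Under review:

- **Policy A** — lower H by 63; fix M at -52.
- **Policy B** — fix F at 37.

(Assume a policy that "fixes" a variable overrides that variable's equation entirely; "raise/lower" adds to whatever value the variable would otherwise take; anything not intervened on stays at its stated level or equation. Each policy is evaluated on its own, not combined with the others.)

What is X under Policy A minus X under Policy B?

122

Policy A (H − 63, M := -52):
  M = -52
  F = 75
  H = 139 − 3·(-52) − 3·75 (−63 from intervention) = 7
  X = 66 − 5·(-52) − 6·75 + 2·7 = -110
Policy B (F := 37):
  M = 12
  F = 37
  H = 139 − 3·12 − 3·37 = -8
  X = 66 − 5·12 − 6·37 + 2·(-8) = -232
X: -110 − (-232) = 122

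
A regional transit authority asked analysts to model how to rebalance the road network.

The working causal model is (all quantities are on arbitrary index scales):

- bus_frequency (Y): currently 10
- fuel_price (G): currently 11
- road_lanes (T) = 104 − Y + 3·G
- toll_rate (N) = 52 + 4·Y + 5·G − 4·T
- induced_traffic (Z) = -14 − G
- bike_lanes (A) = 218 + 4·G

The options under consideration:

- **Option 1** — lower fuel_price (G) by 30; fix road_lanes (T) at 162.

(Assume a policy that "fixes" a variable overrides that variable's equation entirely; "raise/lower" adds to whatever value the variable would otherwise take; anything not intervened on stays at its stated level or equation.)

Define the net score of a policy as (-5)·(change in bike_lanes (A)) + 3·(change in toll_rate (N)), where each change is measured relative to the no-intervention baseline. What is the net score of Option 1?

-270

Baseline:
  Y = 10
  G = 11
  T = 104 − 10 + 3·11 = 127
  N = 52 + 4·10 + 5·11 − 4·127 = -361
  A = 218 + 4·11 = 262
Option 1 (G − 30, T := 162):
  Y = 10
  G = 11 − 30 = -19
  T = 162
  N = 52 + 4·10 + 5·(-19) − 4·162 = -651
  A = 218 + 4·(-19) = 142
ΔA = 142 − 262 = -120; ΔN = -651 − (-361) = -290
Score = (-5)·(-120) + 3·(-290) = -270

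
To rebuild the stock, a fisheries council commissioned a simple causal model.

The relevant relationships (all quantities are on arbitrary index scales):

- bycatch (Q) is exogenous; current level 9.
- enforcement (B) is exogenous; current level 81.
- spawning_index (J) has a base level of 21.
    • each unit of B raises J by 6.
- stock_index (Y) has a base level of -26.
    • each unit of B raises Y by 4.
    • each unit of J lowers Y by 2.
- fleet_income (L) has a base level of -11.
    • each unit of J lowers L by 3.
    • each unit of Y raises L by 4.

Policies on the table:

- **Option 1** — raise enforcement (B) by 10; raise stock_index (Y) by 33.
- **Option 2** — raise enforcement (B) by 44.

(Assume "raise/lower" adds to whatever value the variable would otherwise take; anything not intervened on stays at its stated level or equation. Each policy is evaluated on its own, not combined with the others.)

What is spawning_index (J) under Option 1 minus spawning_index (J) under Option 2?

Option 1 (B + 10, Y + 33):
  B = 81 + 10 = 91
  J = 21 + 6·91 = 567
Option 2 (B + 44):
  B = 81 + 44 = 125
  J = 21 + 6·125 = 771
J: 567 − 771 = -204

-204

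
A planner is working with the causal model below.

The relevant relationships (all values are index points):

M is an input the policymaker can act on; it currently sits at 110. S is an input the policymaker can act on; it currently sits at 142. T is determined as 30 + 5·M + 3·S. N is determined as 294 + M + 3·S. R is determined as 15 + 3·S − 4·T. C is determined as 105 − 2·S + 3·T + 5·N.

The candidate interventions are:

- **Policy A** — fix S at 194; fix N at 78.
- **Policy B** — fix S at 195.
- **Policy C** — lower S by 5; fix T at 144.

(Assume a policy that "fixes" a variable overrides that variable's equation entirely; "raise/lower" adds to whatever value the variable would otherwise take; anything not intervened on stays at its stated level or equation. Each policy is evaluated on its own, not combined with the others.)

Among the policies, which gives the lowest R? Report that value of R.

-4060

Policy A (S := 194, N := 78):
  M = 110
  S = 194
  T = 30 + 5·110 + 3·194 = 1162
  R = 15 + 3·194 − 4·1162 = -4051
Policy B (S := 195):
  M = 110
  S = 195
  T = 30 + 5·110 + 3·195 = 1165
  R = 15 + 3·195 − 4·1165 = -4060
Policy C (S − 5, T := 144):
  M = 110
  S = 142 − 5 = 137
  T = 144
  R = 15 + 3·137 − 4·144 = -150
Comparing — Policy A: R=-4051, Policy B: R=-4060, Policy C: R=-150. Lowest is -4060 (Policy B).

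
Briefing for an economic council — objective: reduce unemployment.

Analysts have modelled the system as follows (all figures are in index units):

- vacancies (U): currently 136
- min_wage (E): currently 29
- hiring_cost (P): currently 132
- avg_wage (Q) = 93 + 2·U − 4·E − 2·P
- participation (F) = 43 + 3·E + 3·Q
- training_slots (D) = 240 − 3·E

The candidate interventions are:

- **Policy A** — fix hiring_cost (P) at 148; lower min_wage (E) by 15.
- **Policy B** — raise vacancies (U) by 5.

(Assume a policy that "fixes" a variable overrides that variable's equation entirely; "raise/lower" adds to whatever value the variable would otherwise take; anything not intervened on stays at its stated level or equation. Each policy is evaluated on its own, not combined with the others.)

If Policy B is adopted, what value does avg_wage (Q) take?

-5

Policy B (U + 5):
  U = 136 + 5 = 141
  E = 29
  P = 132
  Q = 93 + 2·141 − 4·29 − 2·132 = -5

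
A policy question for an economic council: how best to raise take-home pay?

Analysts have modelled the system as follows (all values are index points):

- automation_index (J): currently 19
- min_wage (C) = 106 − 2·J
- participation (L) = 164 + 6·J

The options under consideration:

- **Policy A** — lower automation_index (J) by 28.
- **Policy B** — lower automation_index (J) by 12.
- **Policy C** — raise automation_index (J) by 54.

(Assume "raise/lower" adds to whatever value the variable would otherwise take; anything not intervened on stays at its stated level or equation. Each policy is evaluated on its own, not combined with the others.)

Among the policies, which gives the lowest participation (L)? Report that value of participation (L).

110

Policy A (J − 28):
  J = 19 − 28 = -9
  L = 164 + 6·(-9) = 110
Policy B (J − 12):
  J = 19 − 12 = 7
  L = 164 + 6·7 = 206
Policy C (J + 54):
  J = 19 + 54 = 73
  L = 164 + 6·73 = 602
Comparing — Policy A: L=110, Policy B: L=206, Policy C: L=602. Lowest is 110 (Policy A).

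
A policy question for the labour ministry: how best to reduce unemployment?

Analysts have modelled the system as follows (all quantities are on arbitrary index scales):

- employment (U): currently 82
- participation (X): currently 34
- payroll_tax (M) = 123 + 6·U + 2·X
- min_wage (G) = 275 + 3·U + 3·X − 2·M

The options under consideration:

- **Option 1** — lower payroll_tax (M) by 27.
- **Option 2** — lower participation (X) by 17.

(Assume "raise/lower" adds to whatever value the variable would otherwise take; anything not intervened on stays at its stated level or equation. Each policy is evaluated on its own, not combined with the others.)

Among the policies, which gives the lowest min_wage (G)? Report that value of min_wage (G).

-726

Option 1 (M − 27):
  U = 82
  X = 34
  M = 123 + 6·82 + 2·34 (−27 from intervention) = 656
  G = 275 + 3·82 + 3·34 − 2·656 = -689
Option 2 (X − 17):
  U = 82
  X = 34 − 17 = 17
  M = 123 + 6·82 + 2·17 = 649
  G = 275 + 3·82 + 3·17 − 2·649 = -726
Comparing — Option 1: G=-689, Option 2: G=-726. Lowest is -726 (Option 2).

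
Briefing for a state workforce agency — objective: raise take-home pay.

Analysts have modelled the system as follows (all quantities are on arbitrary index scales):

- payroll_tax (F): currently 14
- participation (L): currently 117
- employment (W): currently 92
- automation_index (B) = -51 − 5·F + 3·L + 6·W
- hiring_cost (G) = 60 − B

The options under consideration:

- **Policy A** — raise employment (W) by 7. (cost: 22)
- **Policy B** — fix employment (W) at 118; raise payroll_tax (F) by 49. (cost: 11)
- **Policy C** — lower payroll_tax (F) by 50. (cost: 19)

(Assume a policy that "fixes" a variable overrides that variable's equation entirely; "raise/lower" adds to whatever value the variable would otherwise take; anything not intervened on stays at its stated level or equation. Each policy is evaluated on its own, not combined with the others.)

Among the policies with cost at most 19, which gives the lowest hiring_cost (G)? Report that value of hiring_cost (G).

-972

Policy B (W := 118, F + 49):
  F = 14 + 49 = 63
  L = 117
  W = 118
  B = -51 − 5·63 + 3·117 + 6·118 = 693
  G = 60 − 693 = -633
Policy C (F − 50):
  F = 14 − 50 = -36
  L = 117
  W = 92
  B = -51 − 5·(-36) + 3·117 + 6·92 = 1032
  G = 60 − 1032 = -972
Comparing — Policy B: G=-633, Policy C: G=-972. Lowest is -972 (Policy C).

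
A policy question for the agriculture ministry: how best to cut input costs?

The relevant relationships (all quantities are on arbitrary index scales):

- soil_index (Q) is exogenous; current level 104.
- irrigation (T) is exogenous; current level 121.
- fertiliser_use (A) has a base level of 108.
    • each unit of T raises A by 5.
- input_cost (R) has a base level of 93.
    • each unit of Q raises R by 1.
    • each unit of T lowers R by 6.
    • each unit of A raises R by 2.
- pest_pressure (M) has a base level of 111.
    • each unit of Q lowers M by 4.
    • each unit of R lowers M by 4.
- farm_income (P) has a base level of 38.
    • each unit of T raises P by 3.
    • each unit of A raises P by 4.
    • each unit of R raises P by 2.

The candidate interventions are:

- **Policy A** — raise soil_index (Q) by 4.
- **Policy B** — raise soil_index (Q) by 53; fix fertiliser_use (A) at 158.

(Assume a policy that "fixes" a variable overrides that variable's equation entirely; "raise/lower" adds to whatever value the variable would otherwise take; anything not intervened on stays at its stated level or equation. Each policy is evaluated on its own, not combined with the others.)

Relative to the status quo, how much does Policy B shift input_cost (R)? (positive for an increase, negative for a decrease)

-1057

Baseline:
  Q = 104
  T = 121
  A = 108 + 5·121 = 713
  R = 93 + 104 − 6·121 + 2·713 = 897
Policy B (Q + 53, A := 158):
  Q = 104 + 53 = 157
  T = 121
  A = 158
  R = 93 + 157 − 6·121 + 2·158 = -160
Change in R: -160 − 897 = -1057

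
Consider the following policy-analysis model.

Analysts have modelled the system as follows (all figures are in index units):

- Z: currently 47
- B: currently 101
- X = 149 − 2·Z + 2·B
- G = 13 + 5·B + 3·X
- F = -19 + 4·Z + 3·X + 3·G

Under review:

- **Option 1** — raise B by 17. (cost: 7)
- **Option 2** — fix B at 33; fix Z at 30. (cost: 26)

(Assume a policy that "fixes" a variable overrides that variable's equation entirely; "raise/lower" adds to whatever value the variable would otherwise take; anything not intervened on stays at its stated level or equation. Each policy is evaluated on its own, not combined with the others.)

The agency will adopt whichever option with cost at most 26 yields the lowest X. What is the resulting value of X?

155

Option 1 (B + 17):
  Z = 47
  B = 101 + 17 = 118
  X = 149 − 2·47 + 2·118 = 291
Option 2 (B := 33, Z := 30):
  Z = 30
  B = 33
  X = 149 − 2·30 + 2·33 = 155
Comparing — Option 1: X=291, Option 2: X=155. Lowest is 155 (Option 2).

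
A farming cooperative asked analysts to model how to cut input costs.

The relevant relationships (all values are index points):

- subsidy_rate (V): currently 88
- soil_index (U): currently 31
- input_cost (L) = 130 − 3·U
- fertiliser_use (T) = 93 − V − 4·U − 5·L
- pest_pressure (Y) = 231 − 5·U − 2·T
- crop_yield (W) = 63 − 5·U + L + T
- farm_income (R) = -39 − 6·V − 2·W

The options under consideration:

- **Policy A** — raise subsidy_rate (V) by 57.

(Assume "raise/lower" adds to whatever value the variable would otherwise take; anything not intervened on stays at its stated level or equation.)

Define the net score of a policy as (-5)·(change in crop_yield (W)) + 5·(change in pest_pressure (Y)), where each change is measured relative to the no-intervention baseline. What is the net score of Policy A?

855

Baseline:
  V = 88
  U = 31
  L = 130 − 3·31 = 37
  T = 93 − 88 − 4·31 − 5·37 = -304
  Y = 231 − 5·31 − 2·(-304) = 684
  W = 63 − 5·31 + 37 + (-304) = -359
Policy A (V + 57):
  V = 88 + 57 = 145
  U = 31
  L = 130 − 3·31 = 37
  T = 93 − 145 − 4·31 − 5·37 = -361
  Y = 231 − 5·31 − 2·(-361) = 798
  W = 63 − 5·31 + 37 + (-361) = -416
ΔW = -416 − (-359) = -57; ΔY = 798 − 684 = 114
Score = (-5)·(-57) + 5·114 = 855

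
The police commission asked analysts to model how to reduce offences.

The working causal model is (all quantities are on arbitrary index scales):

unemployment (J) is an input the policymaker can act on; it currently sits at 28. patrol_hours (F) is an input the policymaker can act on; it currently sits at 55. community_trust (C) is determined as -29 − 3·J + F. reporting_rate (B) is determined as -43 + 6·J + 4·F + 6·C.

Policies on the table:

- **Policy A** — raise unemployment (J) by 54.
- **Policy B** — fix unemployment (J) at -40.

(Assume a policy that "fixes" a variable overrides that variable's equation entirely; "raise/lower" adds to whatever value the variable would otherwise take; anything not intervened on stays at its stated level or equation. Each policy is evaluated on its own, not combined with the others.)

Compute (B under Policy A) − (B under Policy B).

Policy A (J + 54):
  J = 28 + 54 = 82
  F = 55
  C = -29 − 3·82 + 55 = -220
  B = -43 + 6·82 + 4·55 + 6·(-220) = -651
Policy B (J := -40):
  J = -40
  F = 55
  C = -29 − 3·(-40) + 55 = 146
  B = -43 + 6·(-40) + 4·55 + 6·146 = 813
B: -651 − 813 = -1464

-1464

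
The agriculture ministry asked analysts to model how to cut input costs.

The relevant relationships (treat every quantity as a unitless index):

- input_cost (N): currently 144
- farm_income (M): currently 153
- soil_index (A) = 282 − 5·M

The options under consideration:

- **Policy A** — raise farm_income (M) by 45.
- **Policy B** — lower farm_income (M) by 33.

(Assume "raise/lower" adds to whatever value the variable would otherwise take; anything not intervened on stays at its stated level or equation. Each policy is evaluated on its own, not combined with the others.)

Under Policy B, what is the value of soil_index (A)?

Policy B (M − 33):
  M = 153 − 33 = 120
  A = 282 − 5·120 = -318

-318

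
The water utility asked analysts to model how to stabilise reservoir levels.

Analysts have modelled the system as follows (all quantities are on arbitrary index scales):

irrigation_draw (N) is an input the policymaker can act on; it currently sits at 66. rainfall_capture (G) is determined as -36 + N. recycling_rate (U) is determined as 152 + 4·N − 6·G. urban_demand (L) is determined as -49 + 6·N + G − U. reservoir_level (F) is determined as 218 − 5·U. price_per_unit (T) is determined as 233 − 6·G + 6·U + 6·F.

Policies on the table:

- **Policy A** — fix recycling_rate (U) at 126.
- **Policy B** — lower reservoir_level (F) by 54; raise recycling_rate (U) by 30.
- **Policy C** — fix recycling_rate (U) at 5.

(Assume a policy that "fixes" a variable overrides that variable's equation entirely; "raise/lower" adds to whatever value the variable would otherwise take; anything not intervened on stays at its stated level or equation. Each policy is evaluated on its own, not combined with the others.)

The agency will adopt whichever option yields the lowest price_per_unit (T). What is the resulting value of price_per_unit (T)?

Policy A (U := 126):
  N = 66
  G = -36 + 66 = 30
  U = 126
  F = 218 − 5·126 = -412
  T = 233 − 6·30 + 6·126 + 6·(-412) = -1663
Policy B (F − 54, U + 30):
  N = 66
  G = -36 + 66 = 30
  U = 152 + 4·66 − 6·30 (+30 from intervention) = 266
  F = 218 − 5·266 (−54 from intervention) = -1166
  T = 233 − 6·30 + 6·266 + 6·(-1166) = -5347
Policy C (U := 5):
  N = 66
  G = -36 + 66 = 30
  U = 5
  F = 218 − 5·5 = 193
  T = 233 − 6·30 + 6·5 + 6·193 = 1241
Comparing — Policy A: T=-1663, Policy B: T=-5347, Policy C: T=1241. Lowest is -5347 (Policy B).

-5347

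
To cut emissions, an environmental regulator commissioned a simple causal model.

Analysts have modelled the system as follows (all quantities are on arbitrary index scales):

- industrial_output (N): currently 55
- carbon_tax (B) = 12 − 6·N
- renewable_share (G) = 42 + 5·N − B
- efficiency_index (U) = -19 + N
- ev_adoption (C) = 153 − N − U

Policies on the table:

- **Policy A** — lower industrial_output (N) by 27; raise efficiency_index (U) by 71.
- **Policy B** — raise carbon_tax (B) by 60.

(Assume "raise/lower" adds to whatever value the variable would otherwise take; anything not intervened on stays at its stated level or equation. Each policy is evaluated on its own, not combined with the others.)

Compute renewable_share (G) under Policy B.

Policy B (B + 60):
  N = 55
  B = 12 − 6·55 (+60 from intervention) = -258
  G = 42 + 5·55 − (-258) = 575

575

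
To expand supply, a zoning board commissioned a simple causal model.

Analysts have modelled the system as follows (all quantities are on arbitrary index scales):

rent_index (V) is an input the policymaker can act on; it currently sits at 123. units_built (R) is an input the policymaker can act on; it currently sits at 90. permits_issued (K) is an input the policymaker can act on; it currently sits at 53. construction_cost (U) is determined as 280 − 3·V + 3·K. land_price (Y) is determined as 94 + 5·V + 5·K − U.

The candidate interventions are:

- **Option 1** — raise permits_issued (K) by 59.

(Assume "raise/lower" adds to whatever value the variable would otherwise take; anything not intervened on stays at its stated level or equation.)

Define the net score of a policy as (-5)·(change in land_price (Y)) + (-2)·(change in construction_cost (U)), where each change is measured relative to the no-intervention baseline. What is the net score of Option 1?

Baseline:
  V = 123
  K = 53
  U = 280 − 3·123 + 3·53 = 70
  Y = 94 + 5·123 + 5·53 − 70 = 904
Option 1 (K + 59):
  V = 123
  K = 53 + 59 = 112
  U = 280 − 3·123 + 3·112 = 247
  Y = 94 + 5·123 + 5·112 − 247 = 1022
ΔY = 1022 − 904 = 118; ΔU = 247 − 70 = 177
Score = (-5)·118 + (-2)·177 = -944

-944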